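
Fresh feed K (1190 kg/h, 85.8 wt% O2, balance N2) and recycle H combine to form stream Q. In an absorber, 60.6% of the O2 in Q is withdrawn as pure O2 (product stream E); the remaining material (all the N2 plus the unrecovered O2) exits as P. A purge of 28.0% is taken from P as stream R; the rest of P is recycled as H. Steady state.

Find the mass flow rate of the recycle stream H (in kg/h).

838.9 kg/h

N2 enters only via K and leaves only via the purge: 1190×0.142 = 0.280×(N2 in P), and the absorber passes all N2, so N2 in Q = N2 in P = 603.5 kg/h.
O2 in Q: m_A = 1190×0.858 + (1−0.280)·(1−0.606)·m_A, so m_A = 1021/0.7163 = 1425.4 kg/h.
P = (1−0.606)×1425.4 + 603.5 = 1165.1 kg/h.
Recycle H = (1−0.280)×1165.1 = 838.87 kg/h.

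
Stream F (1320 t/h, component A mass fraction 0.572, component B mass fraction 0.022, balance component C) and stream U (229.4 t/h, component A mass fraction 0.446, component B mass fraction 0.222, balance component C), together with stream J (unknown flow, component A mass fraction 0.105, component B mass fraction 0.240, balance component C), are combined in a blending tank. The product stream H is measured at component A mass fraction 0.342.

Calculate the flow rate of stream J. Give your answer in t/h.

1382 t/h

Let J be the unknown flow. Total out = 1549.4 + J.
component A balance: 857.35 + 0.105·J = 0.342·(1549.4 + J)
(0.105 − 0.342)·J = 0.342×1549.4 − 857.35 = -327.46
J = -327.46 / -0.237 = 1381.7 t/h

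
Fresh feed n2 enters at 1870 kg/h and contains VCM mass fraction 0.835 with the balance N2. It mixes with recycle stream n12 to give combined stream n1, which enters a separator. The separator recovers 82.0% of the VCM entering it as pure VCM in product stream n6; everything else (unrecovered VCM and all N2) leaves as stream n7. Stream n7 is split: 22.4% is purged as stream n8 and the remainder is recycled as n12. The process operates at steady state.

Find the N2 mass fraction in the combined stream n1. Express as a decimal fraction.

0.431

N2 enters only via n2 and leaves only via the purge: 1870×0.165 = 0.224×(N2 in n7), and the separator passes all N2, so N2 in n1 = N2 in n7 = 1377.5 kg/h.
VCM in n1: m_A = 1870×0.835 + (1−0.224)·(1−0.820)·m_A, so m_A = 1561.5/0.8603 = 1815 kg/h.
n1 = 1815 + 1377.5 = 3192.4 kg/h.
N2 fraction in n1 = 1377.5/3192.4 = 0.431.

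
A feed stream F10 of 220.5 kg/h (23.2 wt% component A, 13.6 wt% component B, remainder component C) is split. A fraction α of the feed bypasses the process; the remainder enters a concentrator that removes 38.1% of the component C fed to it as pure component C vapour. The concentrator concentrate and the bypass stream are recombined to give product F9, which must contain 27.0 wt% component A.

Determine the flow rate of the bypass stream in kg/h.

91.62 kg/h

All 220.5×0.232 = 51.156 kg/h of component A reaches F9, so F9 = 51.156/0.270 = 189.47 kg/h and vapour = 31.033 kg/h.
The evaporator receives (1−α)·220.5 of feed at 0.632 component C and removes 0.381 of that component C:
0.381×0.632×(1−α)×220.5 = 31.033
(1−α) = 31.033/53.095 = 0.5845;  α = 0.4155.
Bypass flow = 0.4155×220.5 = 91.62 kg/h.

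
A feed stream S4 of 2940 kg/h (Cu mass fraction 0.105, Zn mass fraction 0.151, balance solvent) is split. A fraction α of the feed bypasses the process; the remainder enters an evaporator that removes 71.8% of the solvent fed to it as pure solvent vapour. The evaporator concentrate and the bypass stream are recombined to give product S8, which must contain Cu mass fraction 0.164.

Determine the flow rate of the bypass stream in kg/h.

960 kg/h

All 2940×0.105 = 308.7 kg/h of Cu reaches S8, so S8 = 308.7/0.164 = 1882.3 kg/h and vapour = 1057.7 kg/h.
The evaporator receives (1−α)·2940 of feed at 0.744 solvent and removes 0.718 of that solvent:
0.718×0.744×(1−α)×2940 = 1057.7
(1−α) = 1057.7/1570.5 = 0.6735;  α = 0.3265.
Bypass flow = 0.3265×2940 = 960.03 kg/h.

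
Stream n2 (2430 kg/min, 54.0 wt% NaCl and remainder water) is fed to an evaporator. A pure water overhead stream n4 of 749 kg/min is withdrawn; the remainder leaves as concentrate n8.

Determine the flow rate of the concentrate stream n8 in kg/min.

1681 kg/min

Concentrate = 2430 − 749 = 1681 kg/min.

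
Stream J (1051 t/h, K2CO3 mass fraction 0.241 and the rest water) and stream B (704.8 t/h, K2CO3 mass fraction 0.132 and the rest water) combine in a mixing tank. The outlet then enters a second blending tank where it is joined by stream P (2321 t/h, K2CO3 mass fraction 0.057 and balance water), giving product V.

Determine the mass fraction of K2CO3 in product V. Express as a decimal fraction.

0.117

Overall, product flow = 4076.8 t/h.
K2CO3 in = 1051×0.241 + 704.8×0.132 + 2321×0.057 = 478.62 t/h.
K2CO3 fraction in V = 0.117.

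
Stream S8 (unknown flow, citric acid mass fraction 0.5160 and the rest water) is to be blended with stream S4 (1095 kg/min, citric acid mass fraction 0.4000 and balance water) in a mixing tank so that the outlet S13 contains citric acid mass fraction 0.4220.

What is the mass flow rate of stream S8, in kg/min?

256.3 kg/min

Let S8 be the unknown flow. Total out = 1095 + S8.
citric acid balance: 438 + 0.516·S8 = 0.422·(1095 + S8)
(0.516 − 0.422)·S8 = 0.422×1095 − 438 = 24.09
S8 = 24.09 / 0.094 = 256.28 kg/min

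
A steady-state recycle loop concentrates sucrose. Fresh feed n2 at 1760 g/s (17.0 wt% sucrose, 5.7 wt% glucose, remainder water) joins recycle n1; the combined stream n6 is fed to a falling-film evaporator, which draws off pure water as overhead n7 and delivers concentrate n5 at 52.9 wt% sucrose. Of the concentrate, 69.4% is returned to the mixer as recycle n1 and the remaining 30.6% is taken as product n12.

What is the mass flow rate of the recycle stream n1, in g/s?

1283 g/s

Overall sucrose balance (none leaves overhead): sucrose in fresh feed = sucrose in product, i.e. 1760×0.170 = (1−0.694)·n5·0.529.
n5 = 299.2/(0.529×0.306) = 1848.4 g/s.
Recycle n1 = 0.694×1848.4 = 1282.8 g/s.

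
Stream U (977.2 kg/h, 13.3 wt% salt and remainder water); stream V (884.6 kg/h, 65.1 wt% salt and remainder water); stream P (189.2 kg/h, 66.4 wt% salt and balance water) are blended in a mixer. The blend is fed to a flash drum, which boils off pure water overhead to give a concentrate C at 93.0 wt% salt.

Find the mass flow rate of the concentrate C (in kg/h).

salt entering = 977.2×0.133 + 884.6×0.651 + 189.2×0.664 = 831.47 kg/h.
All salt reports to C, so C = 831.47/0.930 = 894.05 kg/h.

894.1 kg/h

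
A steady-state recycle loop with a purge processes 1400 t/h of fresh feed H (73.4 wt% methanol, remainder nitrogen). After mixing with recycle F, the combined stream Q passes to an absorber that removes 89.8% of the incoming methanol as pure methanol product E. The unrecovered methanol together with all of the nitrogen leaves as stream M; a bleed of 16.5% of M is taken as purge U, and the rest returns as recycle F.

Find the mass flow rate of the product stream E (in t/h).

1009 t/h

methanol in Q: m_A = 1400×0.734 + (1−0.165)·(1−0.898)·m_A, so m_A = 1027.6/0.9148 = 1123.3 t/h.
Product E = 0.898×1123.3 = 1008.7 t/h.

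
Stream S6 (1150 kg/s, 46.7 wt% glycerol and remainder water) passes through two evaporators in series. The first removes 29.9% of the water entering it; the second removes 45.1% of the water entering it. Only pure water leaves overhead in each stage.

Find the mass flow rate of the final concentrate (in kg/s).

water in feed = 1150×0.533 = 612.95 kg/s.
After stage 1: water left = (1−0.299)×612.95 = 429.68; stream total = 966.73 kg/s.
After stage 2: water left = (1−0.451)×429.68 = 235.89; final concentrate = 772.94 kg/s.

772.9 kg/s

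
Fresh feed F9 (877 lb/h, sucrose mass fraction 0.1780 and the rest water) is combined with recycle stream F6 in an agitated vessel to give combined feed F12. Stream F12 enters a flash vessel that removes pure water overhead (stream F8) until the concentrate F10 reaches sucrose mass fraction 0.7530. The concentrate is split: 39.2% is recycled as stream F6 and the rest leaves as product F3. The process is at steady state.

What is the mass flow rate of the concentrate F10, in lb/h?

341 lb/h

Overall sucrose balance (none leaves overhead): sucrose in fresh feed = sucrose in product, i.e. 877×0.178 = (1−0.392)·F10·0.753.
F10 = 156.11/(0.753×0.608) = 340.97 lb/h.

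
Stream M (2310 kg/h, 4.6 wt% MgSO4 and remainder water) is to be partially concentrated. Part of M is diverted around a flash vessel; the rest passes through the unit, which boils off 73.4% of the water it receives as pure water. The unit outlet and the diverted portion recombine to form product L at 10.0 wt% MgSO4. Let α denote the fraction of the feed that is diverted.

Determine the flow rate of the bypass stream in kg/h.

528.6 kg/h

All 2310×0.046 = 106.26 kg/h of MgSO4 reaches L, so L = 106.26/0.100 = 1062.6 kg/h and vapour = 1247.4 kg/h.
The evaporator receives (1−α)·2310 of feed at 0.954 water and removes 0.734 of that water:
0.734×0.954×(1−α)×2310 = 1247.4
(1−α) = 1247.4/1617.5 = 0.7712;  α = 0.2288.
Bypass flow = 0.2288×2310 = 528.6 kg/h.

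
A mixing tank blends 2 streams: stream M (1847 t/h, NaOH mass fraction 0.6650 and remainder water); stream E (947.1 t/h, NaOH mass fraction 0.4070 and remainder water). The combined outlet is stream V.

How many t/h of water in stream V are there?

water out = water in = 1847×0.335 + 947.1×0.593 = 1180.4 t/h.

1180 t/h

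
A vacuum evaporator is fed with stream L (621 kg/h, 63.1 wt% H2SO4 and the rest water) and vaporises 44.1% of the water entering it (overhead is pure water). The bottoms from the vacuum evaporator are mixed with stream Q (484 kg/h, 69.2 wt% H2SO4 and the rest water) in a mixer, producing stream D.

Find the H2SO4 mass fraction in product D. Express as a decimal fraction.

Vapour removed = 0.441×0.369×621 = 101.05 kg/h; concentrate = 519.95 kg/h.
H2SO4 reaching the mixer = 391.85 (from concentrate) + 484×0.692 = 726.78 kg/h.
Product flow = 519.95 + 484 = 1003.9 kg/h; H2SO4 fraction = 0.724.

0.724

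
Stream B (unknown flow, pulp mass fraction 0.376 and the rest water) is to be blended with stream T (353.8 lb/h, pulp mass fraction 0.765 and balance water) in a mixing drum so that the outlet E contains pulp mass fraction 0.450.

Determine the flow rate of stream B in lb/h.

Let B be the unknown flow. Total out = 353.8 + B.
pulp balance: 270.66 + 0.376·B = 0.450·(353.8 + B)
(0.376 − 0.450)·B = 0.450×353.8 − 270.66 = -111.45
B = -111.45 / -0.074 = 1506 lb/h

1506 lb/h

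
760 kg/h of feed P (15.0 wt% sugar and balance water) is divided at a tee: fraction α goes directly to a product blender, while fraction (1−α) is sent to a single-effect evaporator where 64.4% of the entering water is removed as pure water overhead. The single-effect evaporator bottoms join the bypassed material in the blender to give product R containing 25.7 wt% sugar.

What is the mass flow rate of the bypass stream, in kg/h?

182 kg/h

All 760×0.150 = 114 kg/h of sugar reaches R, so R = 114/0.257 = 443.58 kg/h and vapour = 316.42 kg/h.
The evaporator receives (1−α)·760 of feed at 0.850 water and removes 0.644 of that water:
0.644×0.850×(1−α)×760 = 316.42
(1−α) = 316.42/416.02 = 0.7606;  α = 0.2394.
Bypass flow = 0.2394×760 = 181.96 kg/h.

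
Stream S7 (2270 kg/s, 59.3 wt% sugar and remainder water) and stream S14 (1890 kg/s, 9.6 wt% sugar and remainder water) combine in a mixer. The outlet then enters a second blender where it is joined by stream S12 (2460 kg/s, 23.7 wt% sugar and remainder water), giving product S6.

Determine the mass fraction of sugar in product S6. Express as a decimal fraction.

Overall, product flow = 6620 kg/s.
sugar in = 2270×0.593 + 1890×0.096 + 2460×0.237 = 2110.6 kg/s.
sugar fraction in S6 = 0.3188.

0.3188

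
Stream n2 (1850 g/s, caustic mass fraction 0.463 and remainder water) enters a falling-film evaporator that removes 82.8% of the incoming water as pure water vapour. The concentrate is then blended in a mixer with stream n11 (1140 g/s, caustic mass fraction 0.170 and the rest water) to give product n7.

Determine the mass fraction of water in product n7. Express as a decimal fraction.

Vapour removed = 0.828×0.537×1850 = 822.58 g/s; concentrate = 1027.4 g/s.
water reaching the mixer = 170.87 (from concentrate) + 1140×0.830 = 1117.1 g/s.
Product flow = 1027.4 + 1140 = 2167.4 g/s; water fraction = 0.515.

0.515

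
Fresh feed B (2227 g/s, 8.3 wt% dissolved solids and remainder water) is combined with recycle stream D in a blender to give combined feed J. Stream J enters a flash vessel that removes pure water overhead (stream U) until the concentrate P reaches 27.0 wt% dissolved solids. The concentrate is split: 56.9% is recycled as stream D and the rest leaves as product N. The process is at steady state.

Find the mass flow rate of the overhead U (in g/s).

Overall dissolved solids balance (none leaves overhead): dissolved solids in fresh feed = dissolved solids in product, i.e. 2227×0.083 = (1−0.569)·P·0.270.
P = 184.84/(0.270×0.431) = 1588.4 g/s.
Recycle D = 0.569×1588.4 = 903.79 g/s.
Combined feed J = 2227 + 903.79 = 3130.8 g/s.
Overhead U = J − P = 3130.8 − 1588.4 = 1542.4 g/s.

1542 g/s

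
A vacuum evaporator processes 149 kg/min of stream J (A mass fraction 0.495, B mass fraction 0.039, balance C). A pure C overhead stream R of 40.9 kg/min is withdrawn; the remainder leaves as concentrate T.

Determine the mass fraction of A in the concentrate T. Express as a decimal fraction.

0.682

A is not removed: 149×0.495 = 73.755 kg/min of A enters T.
Concentrate = 149 − 40.9 = 108.1 kg/min.
Mass fraction = 73.755/108.1 = 0.682.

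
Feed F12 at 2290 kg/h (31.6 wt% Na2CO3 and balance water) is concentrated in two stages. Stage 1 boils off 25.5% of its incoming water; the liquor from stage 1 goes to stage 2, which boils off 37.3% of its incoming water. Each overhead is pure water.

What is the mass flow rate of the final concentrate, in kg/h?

1455 kg/h

water in feed = 2290×0.684 = 1566.4 kg/h.
After stage 1: water left = (1−0.255)×1566.4 = 1166.9; stream total = 1890.6 kg/h.
After stage 2: water left = (1−0.373)×1166.9 = 731.67; final concentrate = 1455.3 kg/h.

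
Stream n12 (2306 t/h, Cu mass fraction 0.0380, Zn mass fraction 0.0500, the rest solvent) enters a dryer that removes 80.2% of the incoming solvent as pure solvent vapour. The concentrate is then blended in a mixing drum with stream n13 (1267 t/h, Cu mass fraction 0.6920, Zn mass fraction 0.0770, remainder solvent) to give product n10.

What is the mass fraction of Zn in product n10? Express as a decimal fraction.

Vapour removed = 0.802×0.912×2306 = 1686.7 t/h; concentrate = 619.34 t/h.
Zn reaching the mixer = 115.3 (from concentrate) + 1267×0.077 = 212.86 t/h.
Product flow = 619.34 + 1267 = 1886.3 t/h; Zn fraction = 0.1128.

0.1128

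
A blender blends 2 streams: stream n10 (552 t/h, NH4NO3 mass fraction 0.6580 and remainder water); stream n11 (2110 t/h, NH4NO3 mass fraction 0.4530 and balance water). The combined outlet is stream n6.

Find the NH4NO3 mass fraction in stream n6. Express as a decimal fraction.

Total flow out = 552 + 2110 = 2662 t/h.
NH4NO3 in = 552×0.658 + 2110×0.453 = 1319 t/h.
NH4NO3 mass fraction in n6 = 1319/2662 = 0.4955.

0.4955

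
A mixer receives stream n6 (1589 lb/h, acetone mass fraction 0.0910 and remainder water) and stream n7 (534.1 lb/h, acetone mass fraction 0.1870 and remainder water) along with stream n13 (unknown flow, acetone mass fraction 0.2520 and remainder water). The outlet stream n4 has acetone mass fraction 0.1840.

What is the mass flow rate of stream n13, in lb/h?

Let n13 be the unknown flow. Total out = 2123.1 + n13.
acetone balance: 244.48 + 0.252·n13 = 0.184·(2123.1 + n13)
(0.252 − 0.184)·n13 = 0.184×2123.1 − 244.48 = 146.17
n13 = 146.17 / 0.068 = 2149.6 lb/h

2150 lb/h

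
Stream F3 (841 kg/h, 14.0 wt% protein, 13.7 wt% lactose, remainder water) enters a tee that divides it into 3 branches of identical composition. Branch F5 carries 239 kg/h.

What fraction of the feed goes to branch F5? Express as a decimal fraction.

0.284

Fraction to F5 = 239/841 = 0.2842.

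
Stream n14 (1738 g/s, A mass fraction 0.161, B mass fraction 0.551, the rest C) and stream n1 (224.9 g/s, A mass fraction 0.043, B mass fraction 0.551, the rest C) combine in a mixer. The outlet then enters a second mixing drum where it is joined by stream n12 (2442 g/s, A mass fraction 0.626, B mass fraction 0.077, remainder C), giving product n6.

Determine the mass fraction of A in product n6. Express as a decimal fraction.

0.413

Overall, product flow = 4404.9 g/s.
A in = 1738×0.161 + 224.9×0.043 + 2442×0.626 = 1818.2 g/s.
A fraction in n6 = 0.413.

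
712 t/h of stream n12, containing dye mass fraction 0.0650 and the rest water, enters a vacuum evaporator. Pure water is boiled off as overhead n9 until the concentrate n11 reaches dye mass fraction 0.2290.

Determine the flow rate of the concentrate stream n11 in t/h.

dye is conserved: 712×0.065 = 46.28 t/h all reports to the concentrate.
Concentrate = 46.28/(target fraction) = 202.1 t/h.

202.1 t/h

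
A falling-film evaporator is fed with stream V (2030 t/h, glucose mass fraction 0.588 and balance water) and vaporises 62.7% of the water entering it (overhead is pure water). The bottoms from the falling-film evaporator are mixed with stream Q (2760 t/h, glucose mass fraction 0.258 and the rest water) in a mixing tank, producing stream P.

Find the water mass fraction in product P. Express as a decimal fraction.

Vapour removed = 0.627×0.412×2030 = 524.4 t/h; concentrate = 1505.6 t/h.
water reaching the mixer = 311.96 (from concentrate) + 2760×0.742 = 2359.9 t/h.
Product flow = 1505.6 + 2760 = 4265.6 t/h; water fraction = 0.553.

0.553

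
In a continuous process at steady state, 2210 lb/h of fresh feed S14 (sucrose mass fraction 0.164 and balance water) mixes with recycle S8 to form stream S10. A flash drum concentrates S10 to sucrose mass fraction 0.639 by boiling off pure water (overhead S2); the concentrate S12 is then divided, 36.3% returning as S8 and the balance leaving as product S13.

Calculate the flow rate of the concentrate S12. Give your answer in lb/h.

Overall sucrose balance (none leaves overhead): sucrose in fresh feed = sucrose in product, i.e. 2210×0.164 = (1−0.363)·S12·0.639.
S12 = 362.44/(0.639×0.637) = 890.42 lb/h.

890.4 lb/h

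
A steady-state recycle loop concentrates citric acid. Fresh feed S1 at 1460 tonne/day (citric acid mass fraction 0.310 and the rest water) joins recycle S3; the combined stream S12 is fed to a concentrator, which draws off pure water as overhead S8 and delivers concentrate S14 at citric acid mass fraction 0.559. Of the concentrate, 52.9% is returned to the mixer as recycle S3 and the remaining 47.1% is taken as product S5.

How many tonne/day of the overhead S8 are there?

Overall citric acid balance (none leaves overhead): citric acid in fresh feed = citric acid in product, i.e. 1460×0.310 = (1−0.529)·S14·0.559.
S14 = 452.6/(0.559×0.471) = 1719 tonne/day.
Recycle S3 = 0.529×1719 = 909.36 tonne/day.
Combined feed S12 = 1460 + 909.36 = 2369.4 tonne/day.
Overhead S8 = S12 − S14 = 2369.4 − 1719 = 650.34 tonne/day.

650.3 tonne/day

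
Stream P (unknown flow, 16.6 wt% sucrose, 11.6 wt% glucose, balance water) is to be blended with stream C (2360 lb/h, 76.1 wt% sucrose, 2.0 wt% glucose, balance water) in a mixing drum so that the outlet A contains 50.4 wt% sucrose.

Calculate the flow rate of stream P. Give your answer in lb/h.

1794 lb/h

Let P be the unknown flow. Total out = 2360 + P.
sucrose balance: 1796 + 0.166·P = 0.504·(2360 + P)
(0.166 − 0.504)·P = 0.504×2360 − 1796 = -606.52
P = -606.52 / -0.338 = 1794.4 lb/h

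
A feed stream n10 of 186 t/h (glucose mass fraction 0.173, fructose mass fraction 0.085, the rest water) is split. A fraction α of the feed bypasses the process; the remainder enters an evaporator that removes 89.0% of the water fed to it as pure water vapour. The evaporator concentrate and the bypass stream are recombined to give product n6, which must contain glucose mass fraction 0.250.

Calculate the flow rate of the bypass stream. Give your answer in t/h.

All 186×0.173 = 32.178 t/h of glucose reaches n6, so n6 = 32.178/0.250 = 128.71 t/h and vapour = 57.288 t/h.
The evaporator receives (1−α)·186 of feed at 0.742 water and removes 0.890 of that water:
0.890×0.742×(1−α)×186 = 57.288
(1−α) = 57.288/122.83 = 0.4664;  α = 0.5336.
Bypass flow = 0.5336×186 = 99.25 t/h.

99.25 t/h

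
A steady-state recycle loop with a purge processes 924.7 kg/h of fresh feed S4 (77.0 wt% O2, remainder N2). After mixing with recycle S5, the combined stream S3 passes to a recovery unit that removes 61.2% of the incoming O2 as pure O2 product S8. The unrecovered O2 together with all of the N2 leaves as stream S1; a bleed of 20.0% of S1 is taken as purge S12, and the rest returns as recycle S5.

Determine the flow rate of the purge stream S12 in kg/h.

N2 enters only via S4 and leaves only via the purge: 924.7×0.230 = 0.200×(N2 in S1), and the recovery unit passes all N2, so N2 in S3 = N2 in S1 = 1063.4 kg/h.
O2 in S3: m_A = 924.7×0.770 + (1−0.200)·(1−0.612)·m_A, so m_A = 712.02/0.6896 = 1032.5 kg/h.
S1 = (1−0.612)×1032.5 + 1063.4 = 1464 kg/h.
Purge S12 = 0.200×1464 = 292.8 kg/h.

292.8 kg/h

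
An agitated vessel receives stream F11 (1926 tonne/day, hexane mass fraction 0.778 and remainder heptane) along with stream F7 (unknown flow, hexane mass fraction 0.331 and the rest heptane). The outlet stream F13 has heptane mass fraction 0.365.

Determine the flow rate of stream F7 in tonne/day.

906 tonne/day

Let F7 be the unknown flow. Total out = 1926 + F7.
heptane balance: 427.57 + 0.669·F7 = 0.365·(1926 + F7)
(0.669 − 0.365)·F7 = 0.365×1926 − 427.57 = 275.42
F7 = 275.42 / 0.304 = 905.98 tonne/day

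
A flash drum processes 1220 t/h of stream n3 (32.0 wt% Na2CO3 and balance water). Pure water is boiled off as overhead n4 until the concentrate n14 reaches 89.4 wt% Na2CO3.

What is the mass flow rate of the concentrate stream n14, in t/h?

Na2CO3 is conserved: 1220×0.320 = 390.4 t/h all reports to the concentrate.
Concentrate = 390.4/(target fraction) = 436.69 t/h.

436.7 t/h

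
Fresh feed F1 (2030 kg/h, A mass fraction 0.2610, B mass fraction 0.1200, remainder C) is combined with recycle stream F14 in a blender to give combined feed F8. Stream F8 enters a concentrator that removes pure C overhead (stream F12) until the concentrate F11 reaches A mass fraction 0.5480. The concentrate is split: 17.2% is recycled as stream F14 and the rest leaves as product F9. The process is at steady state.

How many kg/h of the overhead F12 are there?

Overall A balance (none leaves overhead): A in fresh feed = A in product, i.e. 2030×0.261 = (1−0.172)·F11·0.548.
F11 = 529.83/(0.548×0.828) = 1167.7 kg/h.
Recycle F14 = 0.172×1167.7 = 200.84 kg/h.
Combined feed F8 = 2030 + 200.84 = 2230.8 kg/h.
Overhead F12 = F8 − F11 = 2230.8 − 1167.7 = 1063.2 kg/h.

1063 kg/h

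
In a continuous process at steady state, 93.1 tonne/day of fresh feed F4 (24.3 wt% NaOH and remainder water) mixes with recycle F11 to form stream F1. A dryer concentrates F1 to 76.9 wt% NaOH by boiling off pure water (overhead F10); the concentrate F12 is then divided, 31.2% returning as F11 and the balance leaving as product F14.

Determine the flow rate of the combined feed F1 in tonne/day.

Overall NaOH balance (none leaves overhead): NaOH in fresh feed = NaOH in product, i.e. 93.1×0.243 = (1−0.312)·F12·0.769.
F12 = 22.623/(0.769×0.688) = 42.76 tonne/day.
Recycle F11 = 0.312×42.76 = 13.341 tonne/day.
Combined feed F1 = 93.1 + 13.341 = 106.44 tonne/day.

106.4 tonne/day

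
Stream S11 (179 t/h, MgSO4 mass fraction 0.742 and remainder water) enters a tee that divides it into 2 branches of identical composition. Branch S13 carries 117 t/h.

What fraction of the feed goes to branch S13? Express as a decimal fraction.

0.654

Fraction to S13 = 117/179 = 0.6536.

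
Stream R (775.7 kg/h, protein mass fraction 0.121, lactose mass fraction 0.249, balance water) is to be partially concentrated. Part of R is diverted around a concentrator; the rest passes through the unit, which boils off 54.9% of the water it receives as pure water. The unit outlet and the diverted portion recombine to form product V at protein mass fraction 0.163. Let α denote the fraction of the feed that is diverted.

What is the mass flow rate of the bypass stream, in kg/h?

All 775.7×0.121 = 93.86 kg/h of protein reaches V, so V = 93.86/0.163 = 575.83 kg/h and vapour = 199.87 kg/h.
The evaporator receives (1−α)·775.7 of feed at 0.630 water and removes 0.549 of that water:
0.549×0.630×(1−α)×775.7 = 199.87
(1−α) = 199.87/268.29 = 0.7450;  α = 0.2550.
Bypass flow = 0.2550×775.7 = 197.81 kg/h.

197.8 kg/h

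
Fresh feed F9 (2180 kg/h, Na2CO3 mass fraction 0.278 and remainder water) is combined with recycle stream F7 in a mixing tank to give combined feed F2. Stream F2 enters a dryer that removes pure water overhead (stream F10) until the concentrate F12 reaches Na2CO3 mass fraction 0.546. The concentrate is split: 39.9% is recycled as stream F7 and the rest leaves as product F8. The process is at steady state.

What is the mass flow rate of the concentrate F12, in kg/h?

Overall Na2CO3 balance (none leaves overhead): Na2CO3 in fresh feed = Na2CO3 in product, i.e. 2180×0.278 = (1−0.399)·F12·0.546.
F12 = 606.04/(0.546×0.601) = 1846.9 kg/h.

1847 kg/h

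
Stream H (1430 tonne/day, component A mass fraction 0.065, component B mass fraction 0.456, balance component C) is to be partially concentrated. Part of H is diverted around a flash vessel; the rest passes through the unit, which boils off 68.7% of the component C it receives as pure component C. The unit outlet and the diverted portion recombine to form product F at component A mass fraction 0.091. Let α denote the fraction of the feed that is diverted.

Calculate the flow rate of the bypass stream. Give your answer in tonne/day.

188.4 tonne/day

All 1430×0.065 = 92.95 tonne/day of component A reaches F, so F = 92.95/0.091 = 1021.4 tonne/day and vapour = 408.57 tonne/day.
The evaporator receives (1−α)·1430 of feed at 0.479 component C and removes 0.687 of that component C:
0.687×0.479×(1−α)×1430 = 408.57
(1−α) = 408.57/470.57 = 0.8682;  α = 0.1318.
Bypass flow = 0.1318×1430 = 188.42 tonne/day.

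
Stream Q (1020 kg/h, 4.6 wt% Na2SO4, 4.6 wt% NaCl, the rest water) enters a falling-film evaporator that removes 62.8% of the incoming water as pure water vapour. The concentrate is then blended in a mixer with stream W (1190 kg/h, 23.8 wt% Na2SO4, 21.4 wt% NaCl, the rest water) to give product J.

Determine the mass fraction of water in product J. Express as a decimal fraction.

0.612

Vapour removed = 0.628×0.908×1020 = 581.63 kg/h; concentrate = 438.37 kg/h.
water reaching the mixer = 344.53 (from concentrate) + 1190×0.548 = 996.65 kg/h.
Product flow = 438.37 + 1190 = 1628.4 kg/h; water fraction = 0.612.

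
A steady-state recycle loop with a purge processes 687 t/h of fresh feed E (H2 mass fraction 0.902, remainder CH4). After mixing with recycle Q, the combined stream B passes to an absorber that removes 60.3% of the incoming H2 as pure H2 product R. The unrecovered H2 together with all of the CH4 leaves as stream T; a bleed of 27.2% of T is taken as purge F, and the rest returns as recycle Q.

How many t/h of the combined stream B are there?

1119 t/h

CH4 enters only via E and leaves only via the purge: 687×0.098 = 0.272×(CH4 in T), and the absorber passes all CH4, so CH4 in B = CH4 in T = 247.52 t/h.
H2 in B: m_A = 687×0.902 + (1−0.272)·(1−0.603)·m_A, so m_A = 619.67/0.7110 = 871.57 t/h.
B = 871.57 + 247.52 = 1119.1 t/h.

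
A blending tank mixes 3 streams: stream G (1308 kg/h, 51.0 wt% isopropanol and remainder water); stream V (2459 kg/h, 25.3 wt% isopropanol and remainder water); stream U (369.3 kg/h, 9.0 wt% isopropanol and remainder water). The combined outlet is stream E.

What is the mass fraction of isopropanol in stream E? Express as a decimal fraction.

0.3197

Total flow out = 1308 + 2459 + 369.3 = 4136.3 kg/h.
isopropanol in = 1308×0.510 + 2459×0.253 + 369.3×0.090 = 1322.4 kg/h.
isopropanol mass fraction in E = 1322.4/4136.3 = 0.3197.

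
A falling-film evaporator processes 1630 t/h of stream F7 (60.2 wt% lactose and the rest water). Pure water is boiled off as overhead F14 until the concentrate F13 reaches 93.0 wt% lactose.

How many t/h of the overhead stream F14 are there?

lactose is conserved: 1630×0.602 = 981.26 t/h all reports to the concentrate.
Concentrate = 981.26/(target fraction) = 1055.1 t/h.
Overhead = 1630 − 1055.1 = 574.88 t/h.

574.9 t/h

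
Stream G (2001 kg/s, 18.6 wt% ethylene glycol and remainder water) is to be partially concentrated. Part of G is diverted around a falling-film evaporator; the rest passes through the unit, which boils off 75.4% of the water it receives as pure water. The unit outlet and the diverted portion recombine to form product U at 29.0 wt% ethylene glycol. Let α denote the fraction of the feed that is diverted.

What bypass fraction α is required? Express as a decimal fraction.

All 2001×0.186 = 372.19 kg/s of ethylene glycol reaches U, so U = 372.19/0.290 = 1283.4 kg/s and vapour = 717.6 kg/s.
The evaporator receives (1−α)·2001 of feed at 0.814 water and removes 0.754 of that water:
0.754×0.814×(1−α)×2001 = 717.6
(1−α) = 717.6/1228.1 = 0.5843;  α = 0.4157.

0.416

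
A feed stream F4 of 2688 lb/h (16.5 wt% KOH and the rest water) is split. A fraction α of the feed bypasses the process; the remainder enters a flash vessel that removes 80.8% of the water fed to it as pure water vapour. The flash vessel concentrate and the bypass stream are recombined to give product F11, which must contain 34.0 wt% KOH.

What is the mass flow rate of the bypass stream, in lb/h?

All 2688×0.165 = 443.52 lb/h of KOH reaches F11, so F11 = 443.52/0.340 = 1304.5 lb/h and vapour = 1383.5 lb/h.
The evaporator receives (1−α)·2688 of feed at 0.835 water and removes 0.808 of that water:
0.808×0.835×(1−α)×2688 = 1383.5
(1−α) = 1383.5/1813.5 = 0.7629;  α = 0.2371.
Bypass flow = 0.2371×2688 = 637.35 lb/h.

637.4 lb/h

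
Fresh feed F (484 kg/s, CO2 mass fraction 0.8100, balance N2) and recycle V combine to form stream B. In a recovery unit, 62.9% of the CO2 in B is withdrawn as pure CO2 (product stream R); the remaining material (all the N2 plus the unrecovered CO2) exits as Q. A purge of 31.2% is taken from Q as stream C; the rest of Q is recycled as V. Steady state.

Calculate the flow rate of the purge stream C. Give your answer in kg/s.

N2 enters only via F and leaves only via the purge: 484×0.190 = 0.312×(N2 in Q), and the recovery unit passes all N2, so N2 in B = N2 in Q = 294.74 kg/s.
CO2 in B: m_A = 484×0.810 + (1−0.312)·(1−0.629)·m_A, so m_A = 392.04/0.7448 = 526.4 kg/s.
Q = (1−0.629)×526.4 + 294.74 = 490.04 kg/s.
Purge C = 0.312×490.04 = 152.89 kg/s.

152.9 kg/s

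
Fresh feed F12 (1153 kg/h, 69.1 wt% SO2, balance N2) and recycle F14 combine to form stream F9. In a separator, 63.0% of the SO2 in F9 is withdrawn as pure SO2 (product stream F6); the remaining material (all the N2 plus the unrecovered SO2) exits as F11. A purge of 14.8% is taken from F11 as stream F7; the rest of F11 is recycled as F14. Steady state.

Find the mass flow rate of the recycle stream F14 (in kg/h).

N2 enters only via F12 and leaves only via the purge: 1153×0.309 = 0.148×(N2 in F11), and the separator passes all N2, so N2 in F9 = N2 in F11 = 2407.3 kg/h.
SO2 in F9: m_A = 1153×0.691 + (1−0.148)·(1−0.630)·m_A, so m_A = 796.72/0.6848 = 1163.5 kg/h.
F11 = (1−0.630)×1163.5 + 2407.3 = 2837.8 kg/h.
Recycle F14 = (1−0.148)×2837.8 = 2417.8 kg/h.

2418 kg/h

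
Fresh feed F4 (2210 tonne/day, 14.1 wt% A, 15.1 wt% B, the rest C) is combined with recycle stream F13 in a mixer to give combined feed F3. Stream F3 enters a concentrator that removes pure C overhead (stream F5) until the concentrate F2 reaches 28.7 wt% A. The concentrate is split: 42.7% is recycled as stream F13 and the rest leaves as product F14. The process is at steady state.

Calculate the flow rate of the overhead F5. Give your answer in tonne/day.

1124 tonne/day

Overall A balance (none leaves overhead): A in fresh feed = A in product, i.e. 2210×0.141 = (1−0.427)·F2·0.287.
F2 = 311.61/(0.287×0.573) = 1894.9 tonne/day.
Recycle F13 = 0.427×1894.9 = 809.1 tonne/day.
Combined feed F3 = 2210 + 809.1 = 3019.1 tonne/day.
Overhead F5 = F3 − F2 = 3019.1 − 1894.9 = 1124.3 tonne/day.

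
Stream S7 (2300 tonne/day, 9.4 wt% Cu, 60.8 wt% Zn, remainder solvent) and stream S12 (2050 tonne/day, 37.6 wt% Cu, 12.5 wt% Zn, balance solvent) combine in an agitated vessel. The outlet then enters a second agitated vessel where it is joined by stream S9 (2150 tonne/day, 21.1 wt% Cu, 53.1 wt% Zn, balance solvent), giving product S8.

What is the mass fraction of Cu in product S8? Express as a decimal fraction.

Overall, product flow = 6500 tonne/day.
Cu in = 2300×0.094 + 2050×0.376 + 2150×0.211 = 1440.6 tonne/day.
Cu fraction in S8 = 0.222.

0.222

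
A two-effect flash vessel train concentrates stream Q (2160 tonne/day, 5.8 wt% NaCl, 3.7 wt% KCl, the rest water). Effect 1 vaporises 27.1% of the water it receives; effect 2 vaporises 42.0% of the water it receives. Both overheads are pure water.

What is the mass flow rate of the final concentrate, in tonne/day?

1032 tonne/day

water in feed = 2160×0.905 = 1954.8 tonne/day.
After stage 1: water left = (1−0.271)×1954.8 = 1425; stream total = 1630.2 tonne/day.
After stage 2: water left = (1−0.420)×1425 = 826.53; final concentrate = 1031.7 tonne/day.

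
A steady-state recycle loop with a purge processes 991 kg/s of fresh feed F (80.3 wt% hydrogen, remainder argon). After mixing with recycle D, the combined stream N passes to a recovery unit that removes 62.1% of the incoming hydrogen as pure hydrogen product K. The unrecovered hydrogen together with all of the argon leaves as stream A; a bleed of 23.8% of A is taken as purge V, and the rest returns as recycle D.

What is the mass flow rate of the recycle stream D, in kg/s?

argon enters only via F and leaves only via the purge: 991×0.197 = 0.238×(argon in A), and the recovery unit passes all argon, so argon in N = argon in A = 820.28 kg/s.
hydrogen in N: m_A = 991×0.803 + (1−0.238)·(1−0.621)·m_A, so m_A = 795.77/0.7112 = 1118.9 kg/s.
A = (1−0.621)×1118.9 + 820.28 = 1244.3 kg/s.
Recycle D = (1−0.238)×1244.3 = 948.19 kg/s.

948.2 kg/s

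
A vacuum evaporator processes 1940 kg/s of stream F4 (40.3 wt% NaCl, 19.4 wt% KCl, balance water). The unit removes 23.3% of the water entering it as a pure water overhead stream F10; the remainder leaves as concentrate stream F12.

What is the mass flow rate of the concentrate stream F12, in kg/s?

water entering = 1940×0.403 = 781.82 kg/s; overhead removed = 0.233×781.82 = 182.16 kg/s.
Concentrate = 1940 − 182.16 = 1757.8 kg/s.

1758 kg/s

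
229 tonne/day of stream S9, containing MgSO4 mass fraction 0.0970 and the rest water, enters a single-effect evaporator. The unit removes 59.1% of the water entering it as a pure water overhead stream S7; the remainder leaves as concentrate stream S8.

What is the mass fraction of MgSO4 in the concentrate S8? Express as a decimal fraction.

0.2080

MgSO4 is not removed: 229×0.097 = 22.213 tonne/day of MgSO4 enters S8.
water entering = 229×0.903 = 206.79 tonne/day; overhead removed = 0.591×206.79 = 122.21 tonne/day.
Concentrate = 229 − 122.21 = 106.79 tonne/day.
Mass fraction = 22.213/106.79 = 0.2080.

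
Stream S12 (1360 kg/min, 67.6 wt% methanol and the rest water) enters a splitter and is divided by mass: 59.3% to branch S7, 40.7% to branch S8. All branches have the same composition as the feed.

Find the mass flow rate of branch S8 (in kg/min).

Branch S8 flow = 0.407×1360 = 553.52 kg/min.

553.5 kg/min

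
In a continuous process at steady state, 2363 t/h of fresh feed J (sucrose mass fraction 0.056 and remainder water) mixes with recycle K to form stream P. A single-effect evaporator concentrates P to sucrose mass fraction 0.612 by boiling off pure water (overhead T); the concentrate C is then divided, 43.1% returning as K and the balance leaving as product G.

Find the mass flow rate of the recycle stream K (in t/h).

Overall sucrose balance (none leaves overhead): sucrose in fresh feed = sucrose in product, i.e. 2363×0.056 = (1−0.431)·C·0.612.
C = 132.33/(0.612×0.569) = 380 t/h.
Recycle K = 0.431×380 = 163.78 t/h.

163.8 t/h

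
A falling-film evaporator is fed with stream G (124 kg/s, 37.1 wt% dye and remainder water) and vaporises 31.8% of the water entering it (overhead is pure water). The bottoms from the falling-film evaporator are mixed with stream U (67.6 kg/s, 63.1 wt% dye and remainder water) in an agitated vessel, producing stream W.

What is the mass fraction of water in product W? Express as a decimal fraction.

0.4685

Vapour removed = 0.318×0.629×124 = 24.803 kg/s; concentrate = 99.197 kg/s.
water reaching the mixer = 53.193 (from concentrate) + 67.6×0.369 = 78.138 kg/s.
Product flow = 99.197 + 67.6 = 166.8 kg/s; water fraction = 0.4685.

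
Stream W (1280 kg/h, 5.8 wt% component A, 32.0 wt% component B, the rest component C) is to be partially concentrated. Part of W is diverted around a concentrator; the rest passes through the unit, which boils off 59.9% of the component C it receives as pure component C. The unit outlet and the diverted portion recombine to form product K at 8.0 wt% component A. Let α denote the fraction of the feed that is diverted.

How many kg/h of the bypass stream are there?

335.2 kg/h

All 1280×0.058 = 74.24 kg/h of component A reaches K, so K = 74.24/0.080 = 928 kg/h and vapour = 352 kg/h.
The evaporator receives (1−α)·1280 of feed at 0.622 component C and removes 0.599 of that component C:
0.599×0.622×(1−α)×1280 = 352
(1−α) = 352/476.9 = 0.7381;  α = 0.2619.
Bypass flow = 0.2619×1280 = 335.23 kg/h.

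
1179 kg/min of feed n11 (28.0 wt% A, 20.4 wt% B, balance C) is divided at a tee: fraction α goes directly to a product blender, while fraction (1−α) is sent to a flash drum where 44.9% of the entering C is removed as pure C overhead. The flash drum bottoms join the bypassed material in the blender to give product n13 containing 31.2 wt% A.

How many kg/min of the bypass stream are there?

All 1179×0.280 = 330.12 kg/min of A reaches n13, so n13 = 330.12/0.312 = 1058.1 kg/min and vapour = 120.92 kg/min.
The evaporator receives (1−α)·1179 of feed at 0.516 C and removes 0.449 of that C:
0.449×0.516×(1−α)×1179 = 120.92
(1−α) = 120.92/273.16 = 0.4427;  α = 0.5573.
Bypass flow = 0.5573×1179 = 657.07 kg/min.

657.1 kg/min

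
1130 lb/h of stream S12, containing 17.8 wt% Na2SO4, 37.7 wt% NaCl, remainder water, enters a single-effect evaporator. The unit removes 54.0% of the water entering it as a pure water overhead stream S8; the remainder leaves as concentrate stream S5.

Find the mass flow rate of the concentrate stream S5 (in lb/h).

858.5 lb/h

water entering = 1130×0.445 = 502.85 lb/h; overhead removed = 0.540×502.85 = 271.54 lb/h.
Concentrate = 1130 − 271.54 = 858.46 lb/h.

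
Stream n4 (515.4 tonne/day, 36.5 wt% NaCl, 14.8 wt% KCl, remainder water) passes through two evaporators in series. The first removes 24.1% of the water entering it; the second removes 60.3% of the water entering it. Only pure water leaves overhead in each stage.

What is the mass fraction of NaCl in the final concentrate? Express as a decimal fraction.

0.553

water in feed = 515.4×0.487 = 251 tonne/day.
After stage 1: water left = (1−0.241)×251 = 190.51; stream total = 454.91 tonne/day.
After stage 2: water left = (1−0.603)×190.51 = 75.632; final concentrate = 340.03 tonne/day.
NaCl fraction = 188.12/340.03 = 0.553.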